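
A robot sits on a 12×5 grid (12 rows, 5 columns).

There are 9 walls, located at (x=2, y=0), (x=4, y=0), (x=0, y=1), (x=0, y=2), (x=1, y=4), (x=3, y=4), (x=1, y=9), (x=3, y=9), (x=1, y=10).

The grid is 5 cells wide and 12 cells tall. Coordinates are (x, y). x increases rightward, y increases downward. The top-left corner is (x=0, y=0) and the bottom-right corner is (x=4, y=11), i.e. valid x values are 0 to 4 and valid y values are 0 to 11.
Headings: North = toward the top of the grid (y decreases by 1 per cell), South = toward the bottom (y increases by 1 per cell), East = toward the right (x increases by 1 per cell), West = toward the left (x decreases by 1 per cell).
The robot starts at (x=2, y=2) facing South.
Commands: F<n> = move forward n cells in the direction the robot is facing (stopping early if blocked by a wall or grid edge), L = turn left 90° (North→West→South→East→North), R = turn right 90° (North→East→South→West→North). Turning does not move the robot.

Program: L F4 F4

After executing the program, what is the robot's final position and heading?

Answer: Final position: (x=4, y=2), facing East

Derivation:
Start: (x=2, y=2), facing South
  L: turn left, now facing East
  F4: move forward 2/4 (blocked), now at (x=4, y=2)
  F4: move forward 0/4 (blocked), now at (x=4, y=2)
Final: (x=4, y=2), facing East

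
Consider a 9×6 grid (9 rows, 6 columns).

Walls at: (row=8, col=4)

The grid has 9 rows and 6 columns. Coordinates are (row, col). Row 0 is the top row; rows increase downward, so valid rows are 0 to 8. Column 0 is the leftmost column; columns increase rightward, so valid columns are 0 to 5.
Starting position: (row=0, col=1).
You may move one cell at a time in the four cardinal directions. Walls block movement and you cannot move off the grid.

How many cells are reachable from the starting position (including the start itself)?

Answer: Reachable cells: 53

Derivation:
BFS flood-fill from (row=0, col=1):
  Distance 0: (row=0, col=1)
  Distance 1: (row=0, col=0), (row=0, col=2), (row=1, col=1)
  Distance 2: (row=0, col=3), (row=1, col=0), (row=1, col=2), (row=2, col=1)
  Distance 3: (row=0, col=4), (row=1, col=3), (row=2, col=0), (row=2, col=2), (row=3, col=1)
  Distance 4: (row=0, col=5), (row=1, col=4), (row=2, col=3), (row=3, col=0), (row=3, col=2), (row=4, col=1)
  Distance 5: (row=1, col=5), (row=2, col=4), (row=3, col=3), (row=4, col=0), (row=4, col=2), (row=5, col=1)
  Distance 6: (row=2, col=5), (row=3, col=4), (row=4, col=3), (row=5, col=0), (row=5, col=2), (row=6, col=1)
  Distance 7: (row=3, col=5), (row=4, col=4), (row=5, col=3), (row=6, col=0), (row=6, col=2), (row=7, col=1)
  Distance 8: (row=4, col=5), (row=5, col=4), (row=6, col=3), (row=7, col=0), (row=7, col=2), (row=8, col=1)
  Distance 9: (row=5, col=5), (row=6, col=4), (row=7, col=3), (row=8, col=0), (row=8, col=2)
  Distance 10: (row=6, col=5), (row=7, col=4), (row=8, col=3)
  Distance 11: (row=7, col=5)
  Distance 12: (row=8, col=5)
Total reachable: 53 (grid has 53 open cells total)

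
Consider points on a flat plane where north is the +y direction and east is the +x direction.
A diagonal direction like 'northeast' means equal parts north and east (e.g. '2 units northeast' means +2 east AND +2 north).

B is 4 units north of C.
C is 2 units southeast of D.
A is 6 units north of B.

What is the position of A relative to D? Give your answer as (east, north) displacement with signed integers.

Place D at the origin (east=0, north=0).
  C is 2 units southeast of D: delta (east=+2, north=-2); C at (east=2, north=-2).
  B is 4 units north of C: delta (east=+0, north=+4); B at (east=2, north=2).
  A is 6 units north of B: delta (east=+0, north=+6); A at (east=2, north=8).
Therefore A relative to D: (east=2, north=8).

Answer: A is at (east=2, north=8) relative to D.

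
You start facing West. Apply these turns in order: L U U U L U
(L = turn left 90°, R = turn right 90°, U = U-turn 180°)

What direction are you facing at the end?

Answer: Final heading: East

Derivation:
Start: West
  L (left (90° counter-clockwise)) -> South
  U (U-turn (180°)) -> North
  U (U-turn (180°)) -> South
  U (U-turn (180°)) -> North
  L (left (90° counter-clockwise)) -> West
  U (U-turn (180°)) -> East
Final: East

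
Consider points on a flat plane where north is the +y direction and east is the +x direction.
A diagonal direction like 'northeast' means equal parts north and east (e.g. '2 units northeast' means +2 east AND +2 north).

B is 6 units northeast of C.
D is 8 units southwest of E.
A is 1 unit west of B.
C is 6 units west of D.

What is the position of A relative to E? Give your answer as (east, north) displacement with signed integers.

Place E at the origin (east=0, north=0).
  D is 8 units southwest of E: delta (east=-8, north=-8); D at (east=-8, north=-8).
  C is 6 units west of D: delta (east=-6, north=+0); C at (east=-14, north=-8).
  B is 6 units northeast of C: delta (east=+6, north=+6); B at (east=-8, north=-2).
  A is 1 unit west of B: delta (east=-1, north=+0); A at (east=-9, north=-2).
Therefore A relative to E: (east=-9, north=-2).

Answer: A is at (east=-9, north=-2) relative to E.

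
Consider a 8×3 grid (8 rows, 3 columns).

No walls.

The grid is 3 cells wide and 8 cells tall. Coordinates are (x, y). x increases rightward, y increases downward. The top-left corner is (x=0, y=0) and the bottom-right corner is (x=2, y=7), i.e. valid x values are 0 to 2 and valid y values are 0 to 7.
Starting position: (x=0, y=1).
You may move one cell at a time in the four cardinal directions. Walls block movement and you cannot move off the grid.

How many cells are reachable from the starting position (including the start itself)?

Answer: Reachable cells: 24

Derivation:
BFS flood-fill from (x=0, y=1):
  Distance 0: (x=0, y=1)
  Distance 1: (x=0, y=0), (x=1, y=1), (x=0, y=2)
  Distance 2: (x=1, y=0), (x=2, y=1), (x=1, y=2), (x=0, y=3)
  Distance 3: (x=2, y=0), (x=2, y=2), (x=1, y=3), (x=0, y=4)
  Distance 4: (x=2, y=3), (x=1, y=4), (x=0, y=5)
  Distance 5: (x=2, y=4), (x=1, y=5), (x=0, y=6)
  Distance 6: (x=2, y=5), (x=1, y=6), (x=0, y=7)
  Distance 7: (x=2, y=6), (x=1, y=7)
  Distance 8: (x=2, y=7)
Total reachable: 24 (grid has 24 open cells total)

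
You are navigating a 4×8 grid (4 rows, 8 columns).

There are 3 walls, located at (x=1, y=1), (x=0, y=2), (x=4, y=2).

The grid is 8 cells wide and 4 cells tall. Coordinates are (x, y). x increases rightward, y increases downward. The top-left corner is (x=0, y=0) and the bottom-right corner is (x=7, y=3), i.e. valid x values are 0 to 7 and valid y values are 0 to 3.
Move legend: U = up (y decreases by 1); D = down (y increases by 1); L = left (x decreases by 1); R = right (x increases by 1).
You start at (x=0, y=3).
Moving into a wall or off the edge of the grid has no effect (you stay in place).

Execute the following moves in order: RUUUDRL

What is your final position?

Start: (x=0, y=3)
  R (right): (x=0, y=3) -> (x=1, y=3)
  U (up): (x=1, y=3) -> (x=1, y=2)
  U (up): blocked, stay at (x=1, y=2)
  U (up): blocked, stay at (x=1, y=2)
  D (down): (x=1, y=2) -> (x=1, y=3)
  R (right): (x=1, y=3) -> (x=2, y=3)
  L (left): (x=2, y=3) -> (x=1, y=3)
Final: (x=1, y=3)

Answer: Final position: (x=1, y=3)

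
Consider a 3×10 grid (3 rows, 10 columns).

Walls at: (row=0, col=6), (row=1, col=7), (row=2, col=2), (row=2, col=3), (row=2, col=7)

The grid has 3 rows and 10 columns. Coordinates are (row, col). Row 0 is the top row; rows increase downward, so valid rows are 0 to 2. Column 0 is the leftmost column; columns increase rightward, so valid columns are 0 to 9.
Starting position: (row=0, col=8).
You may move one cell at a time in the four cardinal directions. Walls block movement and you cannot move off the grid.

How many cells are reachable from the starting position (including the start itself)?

Answer: Reachable cells: 7

Derivation:
BFS flood-fill from (row=0, col=8):
  Distance 0: (row=0, col=8)
  Distance 1: (row=0, col=7), (row=0, col=9), (row=1, col=8)
  Distance 2: (row=1, col=9), (row=2, col=8)
  Distance 3: (row=2, col=9)
Total reachable: 7 (grid has 25 open cells total)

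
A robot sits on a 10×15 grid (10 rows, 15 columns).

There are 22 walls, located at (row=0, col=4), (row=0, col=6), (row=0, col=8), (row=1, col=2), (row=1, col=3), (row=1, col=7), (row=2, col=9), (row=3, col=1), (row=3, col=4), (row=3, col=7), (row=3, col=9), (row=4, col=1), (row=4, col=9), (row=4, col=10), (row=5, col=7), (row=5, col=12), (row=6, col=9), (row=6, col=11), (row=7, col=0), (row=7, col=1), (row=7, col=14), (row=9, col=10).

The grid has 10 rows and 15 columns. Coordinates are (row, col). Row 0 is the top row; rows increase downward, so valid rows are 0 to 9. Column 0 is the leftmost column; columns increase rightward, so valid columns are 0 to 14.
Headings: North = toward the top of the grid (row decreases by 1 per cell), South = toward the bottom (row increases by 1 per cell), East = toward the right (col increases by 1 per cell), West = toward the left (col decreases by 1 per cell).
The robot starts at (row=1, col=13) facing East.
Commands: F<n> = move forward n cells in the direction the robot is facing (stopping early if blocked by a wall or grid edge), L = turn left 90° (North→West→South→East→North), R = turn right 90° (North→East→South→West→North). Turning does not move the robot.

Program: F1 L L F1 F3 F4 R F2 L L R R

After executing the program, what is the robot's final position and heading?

Answer: Final position: (row=1, col=8), facing North

Derivation:
Start: (row=1, col=13), facing East
  F1: move forward 1, now at (row=1, col=14)
  L: turn left, now facing North
  L: turn left, now facing West
  F1: move forward 1, now at (row=1, col=13)
  F3: move forward 3, now at (row=1, col=10)
  F4: move forward 2/4 (blocked), now at (row=1, col=8)
  R: turn right, now facing North
  F2: move forward 0/2 (blocked), now at (row=1, col=8)
  L: turn left, now facing West
  L: turn left, now facing South
  R: turn right, now facing West
  R: turn right, now facing North
Final: (row=1, col=8), facing North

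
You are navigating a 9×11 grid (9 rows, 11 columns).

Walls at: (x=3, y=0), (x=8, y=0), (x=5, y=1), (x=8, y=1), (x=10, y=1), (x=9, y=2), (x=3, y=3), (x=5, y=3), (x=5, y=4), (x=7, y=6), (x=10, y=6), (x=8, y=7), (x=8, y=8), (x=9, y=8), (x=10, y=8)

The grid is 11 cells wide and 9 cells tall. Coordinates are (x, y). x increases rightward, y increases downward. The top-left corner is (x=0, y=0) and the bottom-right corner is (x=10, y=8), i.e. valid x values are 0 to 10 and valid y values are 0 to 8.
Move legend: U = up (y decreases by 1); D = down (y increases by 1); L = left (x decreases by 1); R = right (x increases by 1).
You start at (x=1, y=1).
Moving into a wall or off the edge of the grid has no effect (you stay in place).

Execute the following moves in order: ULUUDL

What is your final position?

Start: (x=1, y=1)
  U (up): (x=1, y=1) -> (x=1, y=0)
  L (left): (x=1, y=0) -> (x=0, y=0)
  U (up): blocked, stay at (x=0, y=0)
  U (up): blocked, stay at (x=0, y=0)
  D (down): (x=0, y=0) -> (x=0, y=1)
  L (left): blocked, stay at (x=0, y=1)
Final: (x=0, y=1)

Answer: Final position: (x=0, y=1)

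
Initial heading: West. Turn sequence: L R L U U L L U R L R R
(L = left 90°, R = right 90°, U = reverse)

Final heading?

Start: West
  L (left (90° counter-clockwise)) -> South
  R (right (90° clockwise)) -> West
  L (left (90° counter-clockwise)) -> South
  U (U-turn (180°)) -> North
  U (U-turn (180°)) -> South
  L (left (90° counter-clockwise)) -> East
  L (left (90° counter-clockwise)) -> North
  U (U-turn (180°)) -> South
  R (right (90° clockwise)) -> West
  L (left (90° counter-clockwise)) -> South
  R (right (90° clockwise)) -> West
  R (right (90° clockwise)) -> North
Final: North

Answer: Final heading: North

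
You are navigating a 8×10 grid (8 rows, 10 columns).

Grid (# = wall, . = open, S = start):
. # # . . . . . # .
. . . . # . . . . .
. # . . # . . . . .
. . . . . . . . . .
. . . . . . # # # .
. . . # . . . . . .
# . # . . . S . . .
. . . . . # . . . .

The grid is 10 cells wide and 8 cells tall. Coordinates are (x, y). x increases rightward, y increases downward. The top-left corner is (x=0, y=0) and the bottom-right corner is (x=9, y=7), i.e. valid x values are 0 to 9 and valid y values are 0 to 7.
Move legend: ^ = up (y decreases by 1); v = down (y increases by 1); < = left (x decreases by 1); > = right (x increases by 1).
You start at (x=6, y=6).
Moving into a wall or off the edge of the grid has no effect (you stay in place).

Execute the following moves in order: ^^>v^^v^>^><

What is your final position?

Start: (x=6, y=6)
  ^ (up): (x=6, y=6) -> (x=6, y=5)
  ^ (up): blocked, stay at (x=6, y=5)
  > (right): (x=6, y=5) -> (x=7, y=5)
  v (down): (x=7, y=5) -> (x=7, y=6)
  ^ (up): (x=7, y=6) -> (x=7, y=5)
  ^ (up): blocked, stay at (x=7, y=5)
  v (down): (x=7, y=5) -> (x=7, y=6)
  ^ (up): (x=7, y=6) -> (x=7, y=5)
  > (right): (x=7, y=5) -> (x=8, y=5)
  ^ (up): blocked, stay at (x=8, y=5)
  > (right): (x=8, y=5) -> (x=9, y=5)
  < (left): (x=9, y=5) -> (x=8, y=5)
Final: (x=8, y=5)

Answer: Final position: (x=8, y=5)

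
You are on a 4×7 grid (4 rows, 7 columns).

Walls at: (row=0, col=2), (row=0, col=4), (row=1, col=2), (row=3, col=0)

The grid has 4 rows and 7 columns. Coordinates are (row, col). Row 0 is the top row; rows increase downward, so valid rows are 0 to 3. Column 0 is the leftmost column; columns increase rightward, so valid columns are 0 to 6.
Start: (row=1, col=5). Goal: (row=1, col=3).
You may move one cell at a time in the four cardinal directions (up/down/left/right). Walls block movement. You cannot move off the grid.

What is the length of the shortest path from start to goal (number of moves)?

Answer: Shortest path length: 2

Derivation:
BFS from (row=1, col=5) until reaching (row=1, col=3):
  Distance 0: (row=1, col=5)
  Distance 1: (row=0, col=5), (row=1, col=4), (row=1, col=6), (row=2, col=5)
  Distance 2: (row=0, col=6), (row=1, col=3), (row=2, col=4), (row=2, col=6), (row=3, col=5)  <- goal reached here
One shortest path (2 moves): (row=1, col=5) -> (row=1, col=4) -> (row=1, col=3)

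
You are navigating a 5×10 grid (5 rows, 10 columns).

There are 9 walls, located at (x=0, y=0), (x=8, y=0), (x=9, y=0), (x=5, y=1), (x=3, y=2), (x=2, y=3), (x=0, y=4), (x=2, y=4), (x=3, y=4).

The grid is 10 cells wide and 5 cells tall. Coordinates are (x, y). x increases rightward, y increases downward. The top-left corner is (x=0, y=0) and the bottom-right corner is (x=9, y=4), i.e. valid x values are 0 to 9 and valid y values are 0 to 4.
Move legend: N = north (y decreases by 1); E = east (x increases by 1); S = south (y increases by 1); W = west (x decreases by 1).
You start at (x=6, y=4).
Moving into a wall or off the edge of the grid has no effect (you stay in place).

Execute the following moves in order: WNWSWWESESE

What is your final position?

Start: (x=6, y=4)
  W (west): (x=6, y=4) -> (x=5, y=4)
  N (north): (x=5, y=4) -> (x=5, y=3)
  W (west): (x=5, y=3) -> (x=4, y=3)
  S (south): (x=4, y=3) -> (x=4, y=4)
  W (west): blocked, stay at (x=4, y=4)
  W (west): blocked, stay at (x=4, y=4)
  E (east): (x=4, y=4) -> (x=5, y=4)
  S (south): blocked, stay at (x=5, y=4)
  E (east): (x=5, y=4) -> (x=6, y=4)
  S (south): blocked, stay at (x=6, y=4)
  E (east): (x=6, y=4) -> (x=7, y=4)
Final: (x=7, y=4)

Answer: Final position: (x=7, y=4)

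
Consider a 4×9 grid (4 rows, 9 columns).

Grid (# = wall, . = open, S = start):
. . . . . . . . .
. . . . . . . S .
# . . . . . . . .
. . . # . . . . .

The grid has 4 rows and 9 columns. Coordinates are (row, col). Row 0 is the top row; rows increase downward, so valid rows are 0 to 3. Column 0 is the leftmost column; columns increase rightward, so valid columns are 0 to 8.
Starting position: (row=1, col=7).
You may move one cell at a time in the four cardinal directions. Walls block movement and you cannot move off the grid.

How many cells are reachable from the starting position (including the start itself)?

BFS flood-fill from (row=1, col=7):
  Distance 0: (row=1, col=7)
  Distance 1: (row=0, col=7), (row=1, col=6), (row=1, col=8), (row=2, col=7)
  Distance 2: (row=0, col=6), (row=0, col=8), (row=1, col=5), (row=2, col=6), (row=2, col=8), (row=3, col=7)
  Distance 3: (row=0, col=5), (row=1, col=4), (row=2, col=5), (row=3, col=6), (row=3, col=8)
  Distance 4: (row=0, col=4), (row=1, col=3), (row=2, col=4), (row=3, col=5)
  Distance 5: (row=0, col=3), (row=1, col=2), (row=2, col=3), (row=3, col=4)
  Distance 6: (row=0, col=2), (row=1, col=1), (row=2, col=2)
  Distance 7: (row=0, col=1), (row=1, col=0), (row=2, col=1), (row=3, col=2)
  Distance 8: (row=0, col=0), (row=3, col=1)
  Distance 9: (row=3, col=0)
Total reachable: 34 (grid has 34 open cells total)

Answer: Reachable cells: 34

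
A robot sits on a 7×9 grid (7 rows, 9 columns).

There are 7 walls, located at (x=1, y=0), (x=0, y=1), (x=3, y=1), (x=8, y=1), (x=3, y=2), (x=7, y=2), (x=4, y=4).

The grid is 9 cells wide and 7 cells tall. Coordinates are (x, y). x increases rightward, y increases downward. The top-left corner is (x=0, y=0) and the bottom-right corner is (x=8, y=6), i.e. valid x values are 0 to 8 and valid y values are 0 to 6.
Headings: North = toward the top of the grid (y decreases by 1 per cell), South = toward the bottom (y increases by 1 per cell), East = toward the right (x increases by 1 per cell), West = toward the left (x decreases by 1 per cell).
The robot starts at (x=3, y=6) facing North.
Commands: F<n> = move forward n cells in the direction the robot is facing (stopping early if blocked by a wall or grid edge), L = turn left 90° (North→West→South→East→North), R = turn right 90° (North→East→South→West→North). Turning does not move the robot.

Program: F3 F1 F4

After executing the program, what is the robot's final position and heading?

Start: (x=3, y=6), facing North
  F3: move forward 3, now at (x=3, y=3)
  F1: move forward 0/1 (blocked), now at (x=3, y=3)
  F4: move forward 0/4 (blocked), now at (x=3, y=3)
Final: (x=3, y=3), facing North

Answer: Final position: (x=3, y=3), facing North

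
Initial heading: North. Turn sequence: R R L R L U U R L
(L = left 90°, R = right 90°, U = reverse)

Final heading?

Start: North
  R (right (90° clockwise)) -> East
  R (right (90° clockwise)) -> South
  L (left (90° counter-clockwise)) -> East
  R (right (90° clockwise)) -> South
  L (left (90° counter-clockwise)) -> East
  U (U-turn (180°)) -> West
  U (U-turn (180°)) -> East
  R (right (90° clockwise)) -> South
  L (left (90° counter-clockwise)) -> East
Final: East

Answer: Final heading: East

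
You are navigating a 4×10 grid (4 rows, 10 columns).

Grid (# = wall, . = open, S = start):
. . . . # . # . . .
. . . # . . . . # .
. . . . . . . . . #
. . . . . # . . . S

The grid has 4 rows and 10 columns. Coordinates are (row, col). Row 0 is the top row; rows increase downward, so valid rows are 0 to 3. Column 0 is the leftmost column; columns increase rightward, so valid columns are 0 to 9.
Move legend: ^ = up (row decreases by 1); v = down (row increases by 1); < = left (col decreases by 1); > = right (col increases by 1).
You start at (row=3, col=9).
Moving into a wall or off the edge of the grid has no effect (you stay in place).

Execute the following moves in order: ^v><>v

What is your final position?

Answer: Final position: (row=3, col=9)

Derivation:
Start: (row=3, col=9)
  ^ (up): blocked, stay at (row=3, col=9)
  v (down): blocked, stay at (row=3, col=9)
  > (right): blocked, stay at (row=3, col=9)
  < (left): (row=3, col=9) -> (row=3, col=8)
  > (right): (row=3, col=8) -> (row=3, col=9)
  v (down): blocked, stay at (row=3, col=9)
Final: (row=3, col=9)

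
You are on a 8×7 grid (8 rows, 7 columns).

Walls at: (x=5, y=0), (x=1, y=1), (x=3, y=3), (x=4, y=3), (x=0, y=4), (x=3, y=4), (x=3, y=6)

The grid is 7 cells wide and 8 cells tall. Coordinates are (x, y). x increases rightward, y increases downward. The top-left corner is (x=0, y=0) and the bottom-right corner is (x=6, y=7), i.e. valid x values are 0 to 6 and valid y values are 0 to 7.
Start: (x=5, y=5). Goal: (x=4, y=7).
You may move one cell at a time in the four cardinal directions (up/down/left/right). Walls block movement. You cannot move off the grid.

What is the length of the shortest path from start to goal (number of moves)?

Answer: Shortest path length: 3

Derivation:
BFS from (x=5, y=5) until reaching (x=4, y=7):
  Distance 0: (x=5, y=5)
  Distance 1: (x=5, y=4), (x=4, y=5), (x=6, y=5), (x=5, y=6)
  Distance 2: (x=5, y=3), (x=4, y=4), (x=6, y=4), (x=3, y=5), (x=4, y=6), (x=6, y=6), (x=5, y=7)
  Distance 3: (x=5, y=2), (x=6, y=3), (x=2, y=5), (x=4, y=7), (x=6, y=7)  <- goal reached here
One shortest path (3 moves): (x=5, y=5) -> (x=4, y=5) -> (x=4, y=6) -> (x=4, y=7)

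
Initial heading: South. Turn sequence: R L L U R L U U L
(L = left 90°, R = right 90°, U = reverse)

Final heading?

Answer: Final heading: South

Derivation:
Start: South
  R (right (90° clockwise)) -> West
  L (left (90° counter-clockwise)) -> South
  L (left (90° counter-clockwise)) -> East
  U (U-turn (180°)) -> West
  R (right (90° clockwise)) -> North
  L (left (90° counter-clockwise)) -> West
  U (U-turn (180°)) -> East
  U (U-turn (180°)) -> West
  L (left (90° counter-clockwise)) -> South
Final: South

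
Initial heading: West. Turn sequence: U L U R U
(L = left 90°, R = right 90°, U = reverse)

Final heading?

Start: West
  U (U-turn (180°)) -> East
  L (left (90° counter-clockwise)) -> North
  U (U-turn (180°)) -> South
  R (right (90° clockwise)) -> West
  U (U-turn (180°)) -> East
Final: East

Answer: Final heading: East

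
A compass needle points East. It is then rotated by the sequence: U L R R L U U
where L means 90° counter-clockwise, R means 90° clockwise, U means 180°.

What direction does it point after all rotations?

Answer: Final heading: West

Derivation:
Start: East
  U (U-turn (180°)) -> West
  L (left (90° counter-clockwise)) -> South
  R (right (90° clockwise)) -> West
  R (right (90° clockwise)) -> North
  L (left (90° counter-clockwise)) -> West
  U (U-turn (180°)) -> East
  U (U-turn (180°)) -> West
Final: West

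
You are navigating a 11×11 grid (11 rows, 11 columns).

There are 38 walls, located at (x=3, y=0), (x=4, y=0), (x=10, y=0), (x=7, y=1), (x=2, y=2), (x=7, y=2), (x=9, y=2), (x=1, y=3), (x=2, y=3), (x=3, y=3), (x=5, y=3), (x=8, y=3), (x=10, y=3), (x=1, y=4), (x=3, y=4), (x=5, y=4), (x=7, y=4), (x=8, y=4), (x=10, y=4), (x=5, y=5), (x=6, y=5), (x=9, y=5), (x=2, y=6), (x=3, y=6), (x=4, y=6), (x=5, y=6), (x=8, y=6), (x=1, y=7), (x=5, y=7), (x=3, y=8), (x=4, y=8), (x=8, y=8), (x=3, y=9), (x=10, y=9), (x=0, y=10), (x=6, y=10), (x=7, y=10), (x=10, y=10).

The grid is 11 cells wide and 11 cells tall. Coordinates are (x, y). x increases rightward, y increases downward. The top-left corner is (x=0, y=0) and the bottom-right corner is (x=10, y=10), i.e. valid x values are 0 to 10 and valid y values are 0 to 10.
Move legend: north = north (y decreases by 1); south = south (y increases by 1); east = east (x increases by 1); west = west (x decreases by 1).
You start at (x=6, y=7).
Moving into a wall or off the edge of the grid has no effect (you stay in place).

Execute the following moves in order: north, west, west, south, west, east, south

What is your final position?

Start: (x=6, y=7)
  north (north): (x=6, y=7) -> (x=6, y=6)
  west (west): blocked, stay at (x=6, y=6)
  west (west): blocked, stay at (x=6, y=6)
  south (south): (x=6, y=6) -> (x=6, y=7)
  west (west): blocked, stay at (x=6, y=7)
  east (east): (x=6, y=7) -> (x=7, y=7)
  south (south): (x=7, y=7) -> (x=7, y=8)
Final: (x=7, y=8)

Answer: Final position: (x=7, y=8)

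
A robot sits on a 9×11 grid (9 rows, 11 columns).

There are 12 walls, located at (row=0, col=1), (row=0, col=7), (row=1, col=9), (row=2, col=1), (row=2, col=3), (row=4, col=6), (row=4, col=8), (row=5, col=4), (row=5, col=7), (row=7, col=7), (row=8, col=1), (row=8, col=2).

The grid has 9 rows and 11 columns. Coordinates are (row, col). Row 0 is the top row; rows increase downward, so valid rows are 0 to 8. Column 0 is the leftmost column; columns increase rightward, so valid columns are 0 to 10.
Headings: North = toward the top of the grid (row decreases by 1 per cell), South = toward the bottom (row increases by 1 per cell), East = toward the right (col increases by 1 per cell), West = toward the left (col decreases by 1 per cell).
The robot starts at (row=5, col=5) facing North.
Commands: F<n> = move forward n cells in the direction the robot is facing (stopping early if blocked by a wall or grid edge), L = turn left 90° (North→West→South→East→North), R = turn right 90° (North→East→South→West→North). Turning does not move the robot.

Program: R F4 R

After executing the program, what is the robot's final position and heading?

Answer: Final position: (row=5, col=6), facing South

Derivation:
Start: (row=5, col=5), facing North
  R: turn right, now facing East
  F4: move forward 1/4 (blocked), now at (row=5, col=6)
  R: turn right, now facing South
Final: (row=5, col=6), facing South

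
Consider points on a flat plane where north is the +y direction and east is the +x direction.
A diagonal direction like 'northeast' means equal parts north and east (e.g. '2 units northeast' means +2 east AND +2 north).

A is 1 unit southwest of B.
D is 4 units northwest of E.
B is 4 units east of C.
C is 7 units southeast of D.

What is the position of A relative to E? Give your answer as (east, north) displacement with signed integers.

Place E at the origin (east=0, north=0).
  D is 4 units northwest of E: delta (east=-4, north=+4); D at (east=-4, north=4).
  C is 7 units southeast of D: delta (east=+7, north=-7); C at (east=3, north=-3).
  B is 4 units east of C: delta (east=+4, north=+0); B at (east=7, north=-3).
  A is 1 unit southwest of B: delta (east=-1, north=-1); A at (east=6, north=-4).
Therefore A relative to E: (east=6, north=-4).

Answer: A is at (east=6, north=-4) relative to E.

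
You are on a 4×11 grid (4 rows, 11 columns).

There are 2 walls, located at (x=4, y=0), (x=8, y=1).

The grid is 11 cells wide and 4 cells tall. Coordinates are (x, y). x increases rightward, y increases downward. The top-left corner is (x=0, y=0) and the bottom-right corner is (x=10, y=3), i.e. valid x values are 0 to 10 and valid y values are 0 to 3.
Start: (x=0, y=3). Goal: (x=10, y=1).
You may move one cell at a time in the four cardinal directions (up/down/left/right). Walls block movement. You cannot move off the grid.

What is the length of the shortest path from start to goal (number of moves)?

Answer: Shortest path length: 12

Derivation:
BFS from (x=0, y=3) until reaching (x=10, y=1):
  Distance 0: (x=0, y=3)
  Distance 1: (x=0, y=2), (x=1, y=3)
  Distance 2: (x=0, y=1), (x=1, y=2), (x=2, y=3)
  Distance 3: (x=0, y=0), (x=1, y=1), (x=2, y=2), (x=3, y=3)
  Distance 4: (x=1, y=0), (x=2, y=1), (x=3, y=2), (x=4, y=3)
  Distance 5: (x=2, y=0), (x=3, y=1), (x=4, y=2), (x=5, y=3)
  Distance 6: (x=3, y=0), (x=4, y=1), (x=5, y=2), (x=6, y=3)
  Distance 7: (x=5, y=1), (x=6, y=2), (x=7, y=3)
  Distance 8: (x=5, y=0), (x=6, y=1), (x=7, y=2), (x=8, y=3)
  Distance 9: (x=6, y=0), (x=7, y=1), (x=8, y=2), (x=9, y=3)
  Distance 10: (x=7, y=0), (x=9, y=2), (x=10, y=3)
  Distance 11: (x=8, y=0), (x=9, y=1), (x=10, y=2)
  Distance 12: (x=9, y=0), (x=10, y=1)  <- goal reached here
One shortest path (12 moves): (x=0, y=3) -> (x=1, y=3) -> (x=2, y=3) -> (x=3, y=3) -> (x=4, y=3) -> (x=5, y=3) -> (x=6, y=3) -> (x=7, y=3) -> (x=8, y=3) -> (x=9, y=3) -> (x=10, y=3) -> (x=10, y=2) -> (x=10, y=1)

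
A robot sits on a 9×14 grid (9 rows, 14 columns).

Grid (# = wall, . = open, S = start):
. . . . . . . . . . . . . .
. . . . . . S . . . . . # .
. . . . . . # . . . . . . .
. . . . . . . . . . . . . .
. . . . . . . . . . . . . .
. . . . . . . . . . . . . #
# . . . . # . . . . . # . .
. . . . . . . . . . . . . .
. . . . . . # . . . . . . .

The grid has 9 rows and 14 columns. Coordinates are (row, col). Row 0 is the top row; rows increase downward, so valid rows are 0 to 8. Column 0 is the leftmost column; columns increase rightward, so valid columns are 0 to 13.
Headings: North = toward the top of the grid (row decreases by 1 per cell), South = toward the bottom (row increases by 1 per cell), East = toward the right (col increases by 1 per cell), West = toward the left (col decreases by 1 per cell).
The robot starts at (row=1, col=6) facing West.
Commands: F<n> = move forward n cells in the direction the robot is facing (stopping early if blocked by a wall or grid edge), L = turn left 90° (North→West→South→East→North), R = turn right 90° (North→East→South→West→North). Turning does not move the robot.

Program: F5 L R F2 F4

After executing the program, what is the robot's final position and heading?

Start: (row=1, col=6), facing West
  F5: move forward 5, now at (row=1, col=1)
  L: turn left, now facing South
  R: turn right, now facing West
  F2: move forward 1/2 (blocked), now at (row=1, col=0)
  F4: move forward 0/4 (blocked), now at (row=1, col=0)
Final: (row=1, col=0), facing West

Answer: Final position: (row=1, col=0), facing West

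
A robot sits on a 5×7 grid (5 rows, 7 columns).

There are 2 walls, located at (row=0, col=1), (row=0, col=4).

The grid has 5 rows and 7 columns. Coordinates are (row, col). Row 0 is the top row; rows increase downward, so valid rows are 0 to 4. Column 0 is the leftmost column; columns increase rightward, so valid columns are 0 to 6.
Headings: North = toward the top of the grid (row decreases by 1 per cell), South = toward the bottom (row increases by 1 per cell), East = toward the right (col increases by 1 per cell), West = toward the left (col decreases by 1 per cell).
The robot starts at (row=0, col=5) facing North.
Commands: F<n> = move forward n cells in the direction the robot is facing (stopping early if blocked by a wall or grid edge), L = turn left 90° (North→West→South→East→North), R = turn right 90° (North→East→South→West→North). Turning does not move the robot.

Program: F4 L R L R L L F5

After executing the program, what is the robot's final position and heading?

Start: (row=0, col=5), facing North
  F4: move forward 0/4 (blocked), now at (row=0, col=5)
  L: turn left, now facing West
  R: turn right, now facing North
  L: turn left, now facing West
  R: turn right, now facing North
  L: turn left, now facing West
  L: turn left, now facing South
  F5: move forward 4/5 (blocked), now at (row=4, col=5)
Final: (row=4, col=5), facing South

Answer: Final position: (row=4, col=5), facing South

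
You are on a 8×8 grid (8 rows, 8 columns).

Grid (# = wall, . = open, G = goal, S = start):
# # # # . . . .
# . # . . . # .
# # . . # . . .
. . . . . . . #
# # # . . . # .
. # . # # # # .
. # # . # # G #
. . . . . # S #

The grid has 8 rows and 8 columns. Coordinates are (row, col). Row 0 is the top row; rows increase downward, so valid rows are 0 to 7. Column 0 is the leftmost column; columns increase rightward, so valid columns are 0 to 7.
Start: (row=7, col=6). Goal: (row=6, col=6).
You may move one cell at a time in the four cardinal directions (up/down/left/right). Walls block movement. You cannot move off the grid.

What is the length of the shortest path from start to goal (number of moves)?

BFS from (row=7, col=6) until reaching (row=6, col=6):
  Distance 0: (row=7, col=6)
  Distance 1: (row=6, col=6)  <- goal reached here
One shortest path (1 moves): (row=7, col=6) -> (row=6, col=6)

Answer: Shortest path length: 1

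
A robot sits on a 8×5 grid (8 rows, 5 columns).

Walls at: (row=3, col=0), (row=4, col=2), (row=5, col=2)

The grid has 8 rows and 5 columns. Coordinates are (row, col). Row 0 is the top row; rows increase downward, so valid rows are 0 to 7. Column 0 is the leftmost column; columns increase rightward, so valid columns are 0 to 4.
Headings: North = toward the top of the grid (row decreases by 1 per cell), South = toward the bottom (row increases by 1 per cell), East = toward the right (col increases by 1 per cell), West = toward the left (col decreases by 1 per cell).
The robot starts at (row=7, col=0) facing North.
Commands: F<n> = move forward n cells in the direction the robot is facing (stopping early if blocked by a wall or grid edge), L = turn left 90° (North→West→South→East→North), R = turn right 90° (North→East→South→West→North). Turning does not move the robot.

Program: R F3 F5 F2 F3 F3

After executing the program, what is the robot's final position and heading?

Answer: Final position: (row=7, col=4), facing East

Derivation:
Start: (row=7, col=0), facing North
  R: turn right, now facing East
  F3: move forward 3, now at (row=7, col=3)
  F5: move forward 1/5 (blocked), now at (row=7, col=4)
  F2: move forward 0/2 (blocked), now at (row=7, col=4)
  F3: move forward 0/3 (blocked), now at (row=7, col=4)
  F3: move forward 0/3 (blocked), now at (row=7, col=4)
Final: (row=7, col=4), facing East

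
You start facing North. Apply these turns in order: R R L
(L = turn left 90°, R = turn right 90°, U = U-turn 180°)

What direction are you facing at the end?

Answer: Final heading: East

Derivation:
Start: North
  R (right (90° clockwise)) -> East
  R (right (90° clockwise)) -> South
  L (left (90° counter-clockwise)) -> East
Final: East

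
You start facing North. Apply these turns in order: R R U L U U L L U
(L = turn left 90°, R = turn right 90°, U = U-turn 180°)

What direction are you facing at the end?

Start: North
  R (right (90° clockwise)) -> East
  R (right (90° clockwise)) -> South
  U (U-turn (180°)) -> North
  L (left (90° counter-clockwise)) -> West
  U (U-turn (180°)) -> East
  U (U-turn (180°)) -> West
  L (left (90° counter-clockwise)) -> South
  L (left (90° counter-clockwise)) -> East
  U (U-turn (180°)) -> West
Final: West

Answer: Final heading: West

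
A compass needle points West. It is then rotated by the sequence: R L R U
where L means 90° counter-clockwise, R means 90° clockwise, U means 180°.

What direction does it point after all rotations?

Answer: Final heading: South

Derivation:
Start: West
  R (right (90° clockwise)) -> North
  L (left (90° counter-clockwise)) -> West
  R (right (90° clockwise)) -> North
  U (U-turn (180°)) -> South
Final: South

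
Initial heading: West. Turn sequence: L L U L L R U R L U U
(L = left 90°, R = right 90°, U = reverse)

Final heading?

Answer: Final heading: North

Derivation:
Start: West
  L (left (90° counter-clockwise)) -> South
  L (left (90° counter-clockwise)) -> East
  U (U-turn (180°)) -> West
  L (left (90° counter-clockwise)) -> South
  L (left (90° counter-clockwise)) -> East
  R (right (90° clockwise)) -> South
  U (U-turn (180°)) -> North
  R (right (90° clockwise)) -> East
  L (left (90° counter-clockwise)) -> North
  U (U-turn (180°)) -> South
  U (U-turn (180°)) -> North
Final: North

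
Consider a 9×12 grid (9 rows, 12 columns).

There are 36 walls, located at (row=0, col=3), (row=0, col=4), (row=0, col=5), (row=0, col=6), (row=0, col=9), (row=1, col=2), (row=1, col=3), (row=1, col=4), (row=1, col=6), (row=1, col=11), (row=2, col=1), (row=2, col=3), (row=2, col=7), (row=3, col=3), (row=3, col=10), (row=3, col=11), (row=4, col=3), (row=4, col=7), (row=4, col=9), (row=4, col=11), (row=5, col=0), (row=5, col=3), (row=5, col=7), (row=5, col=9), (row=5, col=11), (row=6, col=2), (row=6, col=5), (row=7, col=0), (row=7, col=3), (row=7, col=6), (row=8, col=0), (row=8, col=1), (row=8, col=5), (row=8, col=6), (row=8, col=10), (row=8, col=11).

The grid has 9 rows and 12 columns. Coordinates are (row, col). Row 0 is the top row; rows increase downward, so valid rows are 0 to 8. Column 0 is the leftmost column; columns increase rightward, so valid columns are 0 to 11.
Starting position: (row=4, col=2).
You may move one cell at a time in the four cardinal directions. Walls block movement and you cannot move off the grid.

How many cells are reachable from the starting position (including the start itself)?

BFS flood-fill from (row=4, col=2):
  Distance 0: (row=4, col=2)
  Distance 1: (row=3, col=2), (row=4, col=1), (row=5, col=2)
  Distance 2: (row=2, col=2), (row=3, col=1), (row=4, col=0), (row=5, col=1)
  Distance 3: (row=3, col=0), (row=6, col=1)
  Distance 4: (row=2, col=0), (row=6, col=0), (row=7, col=1)
  Distance 5: (row=1, col=0), (row=7, col=2)
  Distance 6: (row=0, col=0), (row=1, col=1), (row=8, col=2)
  Distance 7: (row=0, col=1), (row=8, col=3)
  Distance 8: (row=0, col=2), (row=8, col=4)
  Distance 9: (row=7, col=4)
  Distance 10: (row=6, col=4), (row=7, col=5)
  Distance 11: (row=5, col=4), (row=6, col=3)
  Distance 12: (row=4, col=4), (row=5, col=5)
  Distance 13: (row=3, col=4), (row=4, col=5), (row=5, col=6)
  Distance 14: (row=2, col=4), (row=3, col=5), (row=4, col=6), (row=6, col=6)
  Distance 15: (row=2, col=5), (row=3, col=6), (row=6, col=7)
  Distance 16: (row=1, col=5), (row=2, col=6), (row=3, col=7), (row=6, col=8), (row=7, col=7)
  Distance 17: (row=3, col=8), (row=5, col=8), (row=6, col=9), (row=7, col=8), (row=8, col=7)
  Distance 18: (row=2, col=8), (row=3, col=9), (row=4, col=8), (row=6, col=10), (row=7, col=9), (row=8, col=8)
  Distance 19: (row=1, col=8), (row=2, col=9), (row=5, col=10), (row=6, col=11), (row=7, col=10), (row=8, col=9)
  Distance 20: (row=0, col=8), (row=1, col=7), (row=1, col=9), (row=2, col=10), (row=4, col=10), (row=7, col=11)
  Distance 21: (row=0, col=7), (row=1, col=10), (row=2, col=11)
  Distance 22: (row=0, col=10)
  Distance 23: (row=0, col=11)
Total reachable: 72 (grid has 72 open cells total)

Answer: Reachable cells: 72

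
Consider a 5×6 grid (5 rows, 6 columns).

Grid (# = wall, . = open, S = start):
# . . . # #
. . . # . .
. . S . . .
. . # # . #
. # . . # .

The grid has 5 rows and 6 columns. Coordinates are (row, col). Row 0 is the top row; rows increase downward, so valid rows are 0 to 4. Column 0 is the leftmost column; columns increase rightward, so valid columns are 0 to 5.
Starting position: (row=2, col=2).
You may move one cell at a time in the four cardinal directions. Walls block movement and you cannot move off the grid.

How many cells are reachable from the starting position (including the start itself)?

Answer: Reachable cells: 18

Derivation:
BFS flood-fill from (row=2, col=2):
  Distance 0: (row=2, col=2)
  Distance 1: (row=1, col=2), (row=2, col=1), (row=2, col=3)
  Distance 2: (row=0, col=2), (row=1, col=1), (row=2, col=0), (row=2, col=4), (row=3, col=1)
  Distance 3: (row=0, col=1), (row=0, col=3), (row=1, col=0), (row=1, col=4), (row=2, col=5), (row=3, col=0), (row=3, col=4)
  Distance 4: (row=1, col=5), (row=4, col=0)
Total reachable: 18 (grid has 21 open cells total)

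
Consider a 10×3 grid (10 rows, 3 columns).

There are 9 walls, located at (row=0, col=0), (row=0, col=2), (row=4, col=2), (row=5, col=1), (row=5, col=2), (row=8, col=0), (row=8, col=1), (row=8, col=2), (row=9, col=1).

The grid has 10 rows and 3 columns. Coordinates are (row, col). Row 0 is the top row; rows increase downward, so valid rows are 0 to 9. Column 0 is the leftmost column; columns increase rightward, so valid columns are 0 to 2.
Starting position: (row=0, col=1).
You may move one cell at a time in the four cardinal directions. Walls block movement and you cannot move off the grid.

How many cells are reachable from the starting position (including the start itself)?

BFS flood-fill from (row=0, col=1):
  Distance 0: (row=0, col=1)
  Distance 1: (row=1, col=1)
  Distance 2: (row=1, col=0), (row=1, col=2), (row=2, col=1)
  Distance 3: (row=2, col=0), (row=2, col=2), (row=3, col=1)
  Distance 4: (row=3, col=0), (row=3, col=2), (row=4, col=1)
  Distance 5: (row=4, col=0)
  Distance 6: (row=5, col=0)
  Distance 7: (row=6, col=0)
  Distance 8: (row=6, col=1), (row=7, col=0)
  Distance 9: (row=6, col=2), (row=7, col=1)
  Distance 10: (row=7, col=2)
Total reachable: 19 (grid has 21 open cells total)

Answer: Reachable cells: 19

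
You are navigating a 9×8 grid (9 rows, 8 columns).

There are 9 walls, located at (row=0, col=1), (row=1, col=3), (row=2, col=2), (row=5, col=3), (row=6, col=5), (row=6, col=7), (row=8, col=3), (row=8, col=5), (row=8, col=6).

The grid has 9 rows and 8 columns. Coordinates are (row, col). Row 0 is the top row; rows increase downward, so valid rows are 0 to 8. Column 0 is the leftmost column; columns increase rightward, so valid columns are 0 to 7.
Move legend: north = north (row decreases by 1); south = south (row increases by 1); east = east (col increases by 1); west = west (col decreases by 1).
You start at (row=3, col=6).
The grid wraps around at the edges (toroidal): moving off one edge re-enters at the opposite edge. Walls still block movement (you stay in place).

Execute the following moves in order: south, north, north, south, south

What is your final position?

Start: (row=3, col=6)
  south (south): (row=3, col=6) -> (row=4, col=6)
  north (north): (row=4, col=6) -> (row=3, col=6)
  north (north): (row=3, col=6) -> (row=2, col=6)
  south (south): (row=2, col=6) -> (row=3, col=6)
  south (south): (row=3, col=6) -> (row=4, col=6)
Final: (row=4, col=6)

Answer: Final position: (row=4, col=6)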